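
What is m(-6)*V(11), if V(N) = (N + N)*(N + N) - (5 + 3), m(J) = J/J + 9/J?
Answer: -238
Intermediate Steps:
m(J) = 1 + 9/J
V(N) = -8 + 4*N² (V(N) = (2*N)*(2*N) - 1*8 = 4*N² - 8 = -8 + 4*N²)
m(-6)*V(11) = ((9 - 6)/(-6))*(-8 + 4*11²) = (-⅙*3)*(-8 + 4*121) = -(-8 + 484)/2 = -½*476 = -238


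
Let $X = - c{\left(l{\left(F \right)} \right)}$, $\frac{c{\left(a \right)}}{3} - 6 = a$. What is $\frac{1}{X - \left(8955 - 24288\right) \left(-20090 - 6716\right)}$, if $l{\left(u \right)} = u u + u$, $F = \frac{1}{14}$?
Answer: $- \frac{196}{80559217581} \approx -2.433 \cdot 10^{-9}$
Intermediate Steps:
$F = \frac{1}{14} \approx 0.071429$
$l{\left(u \right)} = u + u^{2}$ ($l{\left(u \right)} = u^{2} + u = u + u^{2}$)
$c{\left(a \right)} = 18 + 3 a$
$X = - \frac{3573}{196}$ ($X = - (18 + 3 \frac{1 + \frac{1}{14}}{14}) = - (18 + 3 \cdot \frac{1}{14} \cdot \frac{15}{14}) = - (18 + 3 \cdot \frac{15}{196}) = - (18 + \frac{45}{196}) = \left(-1\right) \frac{3573}{196} = - \frac{3573}{196} \approx -18.23$)
$\frac{1}{X - \left(8955 - 24288\right) \left(-20090 - 6716\right)} = \frac{1}{- \frac{3573}{196} - \left(8955 - 24288\right) \left(-20090 - 6716\right)} = \frac{1}{- \frac{3573}{196} - \left(-15333\right) \left(-26806\right)} = \frac{1}{- \frac{3573}{196} - 411016398} = \frac{1}{- \frac{80559217581}{196}} = - \frac{196}{80559217581}$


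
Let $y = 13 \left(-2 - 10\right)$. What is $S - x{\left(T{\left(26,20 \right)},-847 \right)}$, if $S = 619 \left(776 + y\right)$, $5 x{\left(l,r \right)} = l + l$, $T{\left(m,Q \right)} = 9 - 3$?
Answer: $\frac{1918888}{5} \approx 3.8378 \cdot 10^{5}$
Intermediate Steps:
$T{\left(m,Q \right)} = 6$ ($T{\left(m,Q \right)} = 9 - 3 = 6$)
$x{\left(l,r \right)} = \frac{2 l}{5}$ ($x{\left(l,r \right)} = \frac{l + l}{5} = \frac{2 l}{5}$)
$y = -156$ ($y = 13 \left(-12\right) = -156$)
$S = 383780$ ($S = 619 \left(776 - 156\right) = 619 \cdot 620 = 383780$)
$S - x{\left(T{\left(26,20 \right)},-847 \right)} = 383780 - \frac{2}{5} \cdot 6 = 383780 - \frac{12}{5} = \frac{1918888}{5}$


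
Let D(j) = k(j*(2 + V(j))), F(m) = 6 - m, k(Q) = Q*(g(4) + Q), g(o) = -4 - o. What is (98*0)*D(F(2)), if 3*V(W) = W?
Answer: 0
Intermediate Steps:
V(W) = W/3
k(Q) = Q*(-8 + Q) (k(Q) = Q*((-4 - 1*4) + Q) = Q*((-4 - 4) + Q) = Q*(-8 + Q))
D(j) = j*(-8 + j*(2 + j/3))*(2 + j/3) (D(j) = (j*(2 + j/3))*(-8 + j*(2 + j/3)) = j*(-8 + j*(2 + j/3))*(2 + j/3))
(98*0)*D(F(2)) = (98*0)*((6 - 1*2)*(-24 + (6 - 1*2)*(6 + (6 - 1*2)))*(6 + (6 - 1*2))/9) = 0*((6 - 2)*(-24 + (6 - 2)*(6 + (6 - 2)))*(6 + (6 - 2))/9) = 0*((1/9)*4*(-24 + 4*(6 + 4))*(6 + 4)) = 0*((1/9)*4*(-24 + 4*10)*10) = 0*((1/9)*4*(-24 + 40)*10) = 0*((1/9)*4*16*10) = 0*(640/9) = 0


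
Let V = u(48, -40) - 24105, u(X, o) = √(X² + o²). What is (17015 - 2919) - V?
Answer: 38201 - 8*√61 ≈ 38139.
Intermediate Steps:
V = -24105 + 8*√61 (V = √(48² + (-40)²) - 24105 = √(2304 + 1600) - 24105 = √3904 - 24105 = 8*√61 - 24105 = -24105 + 8*√61 ≈ -24043.)
(17015 - 2919) - V = (17015 - 2919) - (-24105 + 8*√61) = 14096 + (24105 - 8*√61) = 38201 - 8*√61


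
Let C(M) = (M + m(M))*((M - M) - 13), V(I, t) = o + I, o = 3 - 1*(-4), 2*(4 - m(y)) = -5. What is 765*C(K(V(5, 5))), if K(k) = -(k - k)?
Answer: -129285/2 ≈ -64643.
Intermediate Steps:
m(y) = 13/2 (m(y) = 4 - ½*(-5) = 4 + 5/2 = 13/2)
o = 7 (o = 3 + 4 = 7)
V(I, t) = 7 + I
K(k) = 0 (K(k) = -1*0 = 0)
C(M) = -169/2 - 13*M (C(M) = (M + 13/2)*((M - M) - 13) = (13/2 + M)*(0 - 13) = (13/2 + M)*(-13) = -169/2 - 13*M)
765*C(K(V(5, 5))) = 765*(-169/2 - 13*0) = 765*(-169/2 + 0) = 765*(-169/2) = -129285/2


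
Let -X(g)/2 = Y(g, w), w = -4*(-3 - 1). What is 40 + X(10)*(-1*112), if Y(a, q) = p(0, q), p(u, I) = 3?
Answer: 712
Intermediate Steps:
w = 16 (w = -4*(-4) = 16)
Y(a, q) = 3
X(g) = -6 (X(g) = -2*3 = -6)
40 + X(10)*(-1*112) = 40 - (-6)*112 = 40 - 6*(-112) = 40 + 672 = 712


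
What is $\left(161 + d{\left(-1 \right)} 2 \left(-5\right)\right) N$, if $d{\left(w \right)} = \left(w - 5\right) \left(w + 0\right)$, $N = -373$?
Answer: $-37673$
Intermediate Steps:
$d{\left(w \right)} = w \left(-5 + w\right)$ ($d{\left(w \right)} = \left(-5 + w\right) w = w \left(-5 + w\right)$)
$\left(161 + d{\left(-1 \right)} 2 \left(-5\right)\right) N = \left(161 + - (-5 - 1) 2 \left(-5\right)\right) \left(-373\right) = \left(161 + \left(-1\right) \left(-6\right) 2 \left(-5\right)\right) \left(-373\right) = \left(161 + 6 \cdot 2 \left(-5\right)\right) \left(-373\right) = \left(161 + 12 \left(-5\right)\right) \left(-373\right) = \left(161 - 60\right) \left(-373\right) = 101 \left(-373\right) = -37673$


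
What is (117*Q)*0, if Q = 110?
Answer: 0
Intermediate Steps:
(117*Q)*0 = (117*110)*0 = 12870*0 = 0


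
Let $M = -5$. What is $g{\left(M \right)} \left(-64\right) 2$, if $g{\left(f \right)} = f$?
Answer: $640$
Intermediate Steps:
$g{\left(M \right)} \left(-64\right) 2 = \left(-5\right) \left(-64\right) 2 = 320 \cdot 2 = 640$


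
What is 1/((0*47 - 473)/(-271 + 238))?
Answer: 3/43 ≈ 0.069767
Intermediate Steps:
1/((0*47 - 473)/(-271 + 238)) = 1/((0 - 473)/(-33)) = 1/(-473*(-1/33)) = 1/(43/3) = 3/43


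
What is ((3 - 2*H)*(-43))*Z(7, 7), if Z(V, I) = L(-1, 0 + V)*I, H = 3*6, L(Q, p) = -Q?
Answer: 9933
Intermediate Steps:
H = 18
Z(V, I) = I (Z(V, I) = (-1*(-1))*I = 1*I = I)
((3 - 2*H)*(-43))*Z(7, 7) = ((3 - 2*18)*(-43))*7 = ((3 - 36)*(-43))*7 = -33*(-43)*7 = 1419*7 = 9933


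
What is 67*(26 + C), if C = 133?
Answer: 10653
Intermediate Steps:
67*(26 + C) = 67*(26 + 133) = 67*159 = 10653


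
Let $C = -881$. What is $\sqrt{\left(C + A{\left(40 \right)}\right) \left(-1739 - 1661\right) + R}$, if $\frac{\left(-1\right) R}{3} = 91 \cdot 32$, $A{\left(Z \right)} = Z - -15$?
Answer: $28 \sqrt{3571} \approx 1673.2$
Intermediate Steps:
$A{\left(Z \right)} = 15 + Z$ ($A{\left(Z \right)} = Z + 15 = 15 + Z$)
$R = -8736$ ($R = - 3 \cdot 91 \cdot 32 = \left(-3\right) 2912 = -8736$)
$\sqrt{\left(C + A{\left(40 \right)}\right) \left(-1739 - 1661\right) + R} = \sqrt{\left(-881 + \left(15 + 40\right)\right) \left(-1739 - 1661\right) - 8736} = \sqrt{\left(-881 + 55\right) \left(-3400\right) - 8736} = \sqrt{\left(-826\right) \left(-3400\right) - 8736} = \sqrt{2808400 - 8736} = \sqrt{2799664} = 28 \sqrt{3571}$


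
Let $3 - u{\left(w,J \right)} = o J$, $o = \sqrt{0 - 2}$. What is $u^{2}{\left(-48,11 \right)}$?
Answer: $\left(3 - 11 i \sqrt{2}\right)^{2} \approx -233.0 - 93.338 i$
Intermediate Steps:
$o = i \sqrt{2}$ ($o = \sqrt{-2} = i \sqrt{2} \approx 1.4142 i$)
$u{\left(w,J \right)} = 3 - i J \sqrt{2}$ ($u{\left(w,J \right)} = 3 - i \sqrt{2} J = 3 - i J \sqrt{2}$)
$u^{2}{\left(-48,11 \right)} = \left(3 - i 11 \sqrt{2}\right)^{2} = \left(3 - 11 i \sqrt{2}\right)^{2}$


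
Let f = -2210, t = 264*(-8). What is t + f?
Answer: -4322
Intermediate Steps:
t = -2112
t + f = -2112 - 2210 = -4322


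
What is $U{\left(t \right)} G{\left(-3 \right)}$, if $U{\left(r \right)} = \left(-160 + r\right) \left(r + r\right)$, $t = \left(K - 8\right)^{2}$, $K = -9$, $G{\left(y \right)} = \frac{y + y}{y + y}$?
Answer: $74562$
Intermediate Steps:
$G{\left(y \right)} = 1$ ($G{\left(y \right)} = \frac{2 y}{2 y} = 2 y \frac{1}{2 y} = 1$)
$t = 289$ ($t = \left(-9 - 8\right)^{2} = \left(-17\right)^{2} = 289$)
$U{\left(r \right)} = 2 r \left(-160 + r\right)$ ($U{\left(r \right)} = \left(-160 + r\right) 2 r = 2 r \left(-160 + r\right)$)
$U{\left(t \right)} G{\left(-3 \right)} = 2 \cdot 289 \left(-160 + 289\right) 1 = 2 \cdot 289 \cdot 129 \cdot 1 = 74562 \cdot 1 = 74562$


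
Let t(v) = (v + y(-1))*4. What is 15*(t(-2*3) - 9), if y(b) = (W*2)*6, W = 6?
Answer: 3825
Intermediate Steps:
y(b) = 72 (y(b) = (6*2)*6 = 12*6 = 72)
t(v) = 288 + 4*v (t(v) = (v + 72)*4 = (72 + v)*4 = 288 + 4*v)
15*(t(-2*3) - 9) = 15*((288 + 4*(-2*3)) - 9) = 15*((288 + 4*(-6)) - 9) = 15*((288 - 24) - 9) = 15*(264 - 9) = 15*255 = 3825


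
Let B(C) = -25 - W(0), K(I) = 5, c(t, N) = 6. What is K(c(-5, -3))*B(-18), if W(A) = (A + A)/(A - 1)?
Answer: -125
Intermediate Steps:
W(A) = 2*A/(-1 + A) (W(A) = (2*A)/(-1 + A) = 2*A/(-1 + A))
B(C) = -25 (B(C) = -25 - 2*0/(-1 + 0) = -25 - 2*0/(-1) = -25 - 2*0*(-1) = -25 - 1*0 = -25 + 0 = -25)
K(c(-5, -3))*B(-18) = 5*(-25) = -125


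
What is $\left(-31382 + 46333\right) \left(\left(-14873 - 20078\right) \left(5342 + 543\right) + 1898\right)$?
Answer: $-3075192502887$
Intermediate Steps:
$\left(-31382 + 46333\right) \left(\left(-14873 - 20078\right) \left(5342 + 543\right) + 1898\right) = 14951 \left(\left(-34951\right) 5885 + 1898\right) = 14951 \left(-205686635 + 1898\right) = 14951 \left(-205684737\right) = -3075192502887$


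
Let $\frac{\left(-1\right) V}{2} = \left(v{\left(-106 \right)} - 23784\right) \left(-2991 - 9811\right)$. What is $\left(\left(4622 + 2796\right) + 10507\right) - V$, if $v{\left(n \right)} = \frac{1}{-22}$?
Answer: $\frac{6698830873}{11} \approx 6.0899 \cdot 10^{8}$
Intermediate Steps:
$v{\left(n \right)} = - \frac{1}{22}$
$V = - \frac{6698633698}{11}$ ($V = - 2 \left(- \frac{1}{22} - 23784\right) \left(-2991 - 9811\right) = - 2 \left(\left(- \frac{523249}{22}\right) \left(-12802\right)\right) = \left(-2\right) \frac{3349316849}{11} = - \frac{6698633698}{11} \approx -6.0897 \cdot 10^{8}$)
$\left(\left(4622 + 2796\right) + 10507\right) - V = \left(\left(4622 + 2796\right) + 10507\right) - - \frac{6698633698}{11} = \left(7418 + 10507\right) + \frac{6698633698}{11} = 17925 + \frac{6698633698}{11} = \frac{6698830873}{11}$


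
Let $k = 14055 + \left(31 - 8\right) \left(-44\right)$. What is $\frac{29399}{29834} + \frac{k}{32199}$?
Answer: $\frac{1335743263}{960624966} \approx 1.3905$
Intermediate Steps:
$k = 13043$ ($k = 14055 + 23 \left(-44\right) = 14055 - 1012 = 13043$)
$\frac{29399}{29834} + \frac{k}{32199} = \frac{29399}{29834} + \frac{13043}{32199} = \frac{1335743263}{960624966}$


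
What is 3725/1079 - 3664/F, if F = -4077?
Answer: 19140281/4399083 ≈ 4.3510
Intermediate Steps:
3725/1079 - 3664/F = 3725/1079 - 3664/(-4077) = 3725*(1/1079) - 3664*(-1/4077) = 3725/1079 + 3664/4077 = 19140281/4399083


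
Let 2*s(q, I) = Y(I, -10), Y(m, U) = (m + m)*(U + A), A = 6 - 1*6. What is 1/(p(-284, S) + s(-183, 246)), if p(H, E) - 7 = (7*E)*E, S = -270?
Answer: 1/507847 ≈ 1.9691e-6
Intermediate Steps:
A = 0 (A = 6 - 6 = 0)
p(H, E) = 7 + 7*E² (p(H, E) = 7 + (7*E)*E = 7 + 7*E²)
Y(m, U) = 2*U*m (Y(m, U) = (m + m)*(U + 0) = (2*m)*U = 2*U*m)
s(q, I) = -10*I (s(q, I) = (2*(-10)*I)/2 = (-20*I)/2 = -10*I)
1/(p(-284, S) + s(-183, 246)) = 1/((7 + 7*(-270)²) - 10*246) = 1/((7 + 7*72900) - 2460) = 1/((7 + 510300) - 2460) = 1/(510307 - 2460) = 1/507847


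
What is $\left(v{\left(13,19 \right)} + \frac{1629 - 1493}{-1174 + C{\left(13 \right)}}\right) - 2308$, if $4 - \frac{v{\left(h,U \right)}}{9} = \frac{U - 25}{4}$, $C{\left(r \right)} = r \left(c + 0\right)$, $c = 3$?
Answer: $- \frac{5127067}{2270} \approx -2258.6$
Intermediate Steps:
$C{\left(r \right)} = 3 r$ ($C{\left(r \right)} = r \left(3 + 0\right) = r 3 = 3 r$)
$v{\left(h,U \right)} = \frac{369}{4} - \frac{9 U}{4}$ ($v{\left(h,U \right)} = 36 - 9 \frac{U - 25}{4} = 36 - 9 \left(U - 25\right) \frac{1}{4} = 36 - 9 \left(-25 + U\right) \frac{1}{4} = 36 - 9 \left(- \frac{25}{4} + \frac{U}{4}\right) = 36 - \left(- \frac{225}{4} + \frac{9 U}{4}\right) = \frac{369}{4} - \frac{9 U}{4}$)
$\left(v{\left(13,19 \right)} + \frac{1629 - 1493}{-1174 + C{\left(13 \right)}}\right) - 2308 = \left(\left(\frac{369}{4} - \frac{171}{4}\right) + \frac{1629 - 1493}{-1174 + 3 \cdot 13}\right) - 2308 = \left(\left(\frac{369}{4} - \frac{171}{4}\right) + \frac{136}{-1174 + 39}\right) - 2308 = \left(\frac{99}{2} + \frac{136}{-1135}\right) - 2308 = \left(\frac{99}{2} + 136 \left(- \frac{1}{1135}\right)\right) - 2308 = \left(\frac{99}{2} - \frac{136}{1135}\right) - 2308 = \frac{112093}{2270} - 2308 = - \frac{5127067}{2270}$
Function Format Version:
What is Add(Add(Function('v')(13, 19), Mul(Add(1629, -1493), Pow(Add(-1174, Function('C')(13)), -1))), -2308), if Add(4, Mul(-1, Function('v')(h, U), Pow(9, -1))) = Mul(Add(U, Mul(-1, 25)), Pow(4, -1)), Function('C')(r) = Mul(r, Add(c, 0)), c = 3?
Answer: Rational(-5127067, 2270) ≈ -2258.6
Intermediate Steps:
Function('C')(r) = Mul(3, r) (Function('C')(r) = Mul(r, Add(3, 0)) = Mul(r, 3) = Mul(3, r))
Function('v')(h, U) = Add(Rational(369, 4), Mul(Rational(-9, 4), U)) (Function('v')(h, U) = Add(36, Mul(-9, Mul(Add(U, Mul(-1, 25)), Pow(4, -1)))) = Add(36, Mul(-9, Mul(Add(U, -25), Rational(1, 4)))) = Add(36, Mul(-9, Mul(Add(-25, U), Rational(1, 4)))) = Add(36, Mul(-9, Add(Rational(-25, 4), Mul(Rational(1, 4), U)))) = Add(36, Add(Rational(225, 4), Mul(Rational(-9, 4), U))) = Add(Rational(369, 4), Mul(Rational(-9, 4), U)))
Add(Add(Function('v')(13, 19), Mul(Add(1629, -1493), Pow(Add(-1174, Function('C')(13)), -1))), -2308) = Add(Add(Add(Rational(369, 4), Mul(Rational(-9, 4), 19)), Mul(Add(1629, -1493), Pow(Add(-1174, Mul(3, 13)), -1))), -2308) = Add(Add(Add(Rational(369, 4), Rational(-171, 4)), Mul(136, Pow(Add(-1174, 39), -1))), -2308) = Add(Add(Rational(99, 2), Mul(136, Pow(-1135, -1))), -2308) = Add(Add(Rational(99, 2), Mul(136, Rational(-1, 1135))), -2308) = Add(Add(Rational(99, 2), Rational(-136, 1135)), -2308) = Add(Rational(112093, 2270), -2308) = Rational(-5127067, 2270)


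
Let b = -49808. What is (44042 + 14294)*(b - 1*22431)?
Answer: -4214134304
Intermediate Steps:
(44042 + 14294)*(b - 1*22431) = (44042 + 14294)*(-49808 - 1*22431) = 58336*(-49808 - 22431) = 58336*(-72239) = -4214134304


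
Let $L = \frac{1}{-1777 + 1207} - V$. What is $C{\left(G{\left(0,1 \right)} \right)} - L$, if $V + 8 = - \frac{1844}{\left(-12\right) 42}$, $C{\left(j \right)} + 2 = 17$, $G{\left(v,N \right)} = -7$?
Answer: $\frac{63803}{5985} \approx 10.66$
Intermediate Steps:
$C{\left(j \right)} = 15$ ($C{\left(j \right)} = -2 + 17 = 15$)
$V = - \frac{547}{126}$ ($V = -8 - \frac{1844}{\left(-12\right) 42} = -8 - \frac{1844}{-504} = -8 - - \frac{461}{126} = -8 + \frac{461}{126} = - \frac{547}{126} \approx -4.3413$)
$L = \frac{25972}{5985}$ ($L = \frac{1}{-1777 + 1207} - - \frac{547}{126} = \frac{1}{-570} + \frac{547}{126} = - \frac{1}{570} + \frac{547}{126} = \frac{25972}{5985} \approx 4.3395$)
$C{\left(G{\left(0,1 \right)} \right)} - L = 15 - \frac{25972}{5985} = \frac{63803}{5985}$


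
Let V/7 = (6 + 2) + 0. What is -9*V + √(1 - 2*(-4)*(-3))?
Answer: -504 + I*√23 ≈ -504.0 + 4.7958*I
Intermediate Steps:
V = 56 (V = 7*((6 + 2) + 0) = 7*(8 + 0) = 7*8 = 56)
-9*V + √(1 - 2*(-4)*(-3)) = -9*56 + √(1 - 2*(-4)*(-3)) = -504 + √(1 + 8*(-3)) = -504 + √(1 - 24) = -504 + √(-23) = -504 + I*√23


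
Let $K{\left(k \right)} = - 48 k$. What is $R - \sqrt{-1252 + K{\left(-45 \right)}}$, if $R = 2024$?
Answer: $2024 - 2 \sqrt{227} \approx 1993.9$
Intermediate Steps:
$R - \sqrt{-1252 + K{\left(-45 \right)}} = 2024 - \sqrt{-1252 - -2160} = 2024 - \sqrt{-1252 + 2160} = 2024 - \sqrt{908} = 2024 - 2 \sqrt{227}$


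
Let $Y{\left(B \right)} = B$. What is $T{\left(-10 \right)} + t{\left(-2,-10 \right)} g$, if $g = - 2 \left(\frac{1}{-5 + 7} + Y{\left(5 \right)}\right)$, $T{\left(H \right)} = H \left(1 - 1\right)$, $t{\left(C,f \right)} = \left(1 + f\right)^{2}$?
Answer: $-891$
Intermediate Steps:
$T{\left(H \right)} = 0$ ($T{\left(H \right)} = H 0 = 0$)
$g = -11$ ($g = - 2 \left(\frac{1}{-5 + 7} + 5\right) = - 2 \left(\frac{1}{2} + 5\right) = \left(-2\right) \frac{11}{2} = -11$)
$T{\left(-10 \right)} + t{\left(-2,-10 \right)} g = 0 + \left(1 - 10\right)^{2} \left(-11\right) = 0 + \left(-9\right)^{2} \left(-11\right) = 0 + 81 \left(-11\right) = 0 - 891 = -891$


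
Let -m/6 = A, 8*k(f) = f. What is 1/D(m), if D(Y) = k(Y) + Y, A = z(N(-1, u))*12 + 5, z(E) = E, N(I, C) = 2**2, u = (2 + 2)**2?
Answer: -4/1431 ≈ -0.0027952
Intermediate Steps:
u = 16 (u = 4**2 = 16)
N(I, C) = 4
k(f) = f/8
A = 53 (A = 4*12 + 5 = 48 + 5 = 53)
m = -318 (m = -6*53 = -318)
D(Y) = 9*Y/8 (D(Y) = Y/8 + Y = 9*Y/8)
1/D(m) = 1/((9/8)*(-318)) = 1/(-1431/4) = -4/1431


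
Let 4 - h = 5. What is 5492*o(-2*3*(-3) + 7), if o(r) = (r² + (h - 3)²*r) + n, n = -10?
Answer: 5574380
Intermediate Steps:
h = -1 (h = 4 - 1*5 = 4 - 5 = -1)
o(r) = -10 + r² + 16*r (o(r) = (r² + (-1 - 3)²*r) - 10 = (r² + (-4)²*r) - 10 = (r² + 16*r) - 10 = -10 + r² + 16*r)
5492*o(-2*3*(-3) + 7) = 5492*(-10 + (-2*3*(-3) + 7)² + 16*(-2*3*(-3) + 7)) = 5492*(-10 + (-6*(-3) + 7)² + 16*(-6*(-3) + 7)) = 5492*(-10 + (18 + 7)² + 16*(18 + 7)) = 5492*(-10 + 25² + 16*25) = 5492*(-10 + 625 + 400) = 5492*1015 = 5574380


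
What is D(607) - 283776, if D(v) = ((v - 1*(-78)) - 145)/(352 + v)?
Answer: -272140644/959 ≈ -2.8378e+5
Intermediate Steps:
D(v) = (-67 + v)/(352 + v) (D(v) = ((v + 78) - 145)/(352 + v) = ((78 + v) - 145)/(352 + v) = (-67 + v)/(352 + v))
D(607) - 283776 = (-67 + 607)/(352 + 607) - 283776 = 540/959 - 283776 = -272140644/959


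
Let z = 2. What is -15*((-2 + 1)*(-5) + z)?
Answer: -105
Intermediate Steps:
-15*((-2 + 1)*(-5) + z) = -15*((-2 + 1)*(-5) + 2) = -15*(-1*(-5) + 2) = -15*(5 + 2) = -15*7 = -105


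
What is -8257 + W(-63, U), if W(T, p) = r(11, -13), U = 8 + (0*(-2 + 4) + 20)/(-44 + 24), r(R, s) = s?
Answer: -8270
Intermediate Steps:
U = 7 (U = 8 + (0*2 + 20)/(-20) = 8 + (0 + 20)*(-1/20) = 8 + 20*(-1/20) = 8 - 1 = 7)
W(T, p) = -13
-8257 + W(-63, U) = -8257 - 13 = -8270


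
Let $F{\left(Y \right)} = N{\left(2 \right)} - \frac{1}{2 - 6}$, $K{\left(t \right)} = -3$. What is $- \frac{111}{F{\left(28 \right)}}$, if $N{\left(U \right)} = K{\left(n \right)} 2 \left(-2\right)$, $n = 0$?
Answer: $- \frac{444}{49} \approx -9.0612$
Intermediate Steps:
$N{\left(U \right)} = 12$ ($N{\left(U \right)} = \left(-3\right) 2 \left(-2\right) = \left(-6\right) \left(-2\right) = 12$)
$F{\left(Y \right)} = \frac{49}{4}$ ($F{\left(Y \right)} = 12 - \frac{1}{2 - 6} = 12 - \frac{1}{-4} = 12 - - \frac{1}{4} = 12 + \frac{1}{4} = \frac{49}{4}$)
$- \frac{111}{F{\left(28 \right)}} = - \frac{111}{\frac{49}{4}} = \left(-111\right) \frac{4}{49} = - \frac{444}{49}$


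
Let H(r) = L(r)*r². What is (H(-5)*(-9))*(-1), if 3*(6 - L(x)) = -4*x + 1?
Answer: -225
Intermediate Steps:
L(x) = 17/3 + 4*x/3 (L(x) = 6 - (-4*x + 1)/3 = 6 - (1 - 4*x)/3 = 6 + (-⅓ + 4*x/3) = 17/3 + 4*x/3)
H(r) = r²*(17/3 + 4*r/3) (H(r) = (17/3 + 4*r/3)*r² = r²*(17/3 + 4*r/3))
(H(-5)*(-9))*(-1) = (((⅓)*(-5)²*(17 + 4*(-5)))*(-9))*(-1) = (((⅓)*25*(17 - 20))*(-9))*(-1) = (((⅓)*25*(-3))*(-9))*(-1) = -25*(-9)*(-1) = 225*(-1) = -225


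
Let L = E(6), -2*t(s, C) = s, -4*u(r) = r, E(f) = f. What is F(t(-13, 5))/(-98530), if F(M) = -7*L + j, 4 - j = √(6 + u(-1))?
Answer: 81/197060 ≈ 0.00041104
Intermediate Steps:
u(r) = -r/4
t(s, C) = -s/2
L = 6
j = 3/2 (j = 4 - √(6 - ¼*(-1)) = 4 - √(6 + ¼) = 4 - √(25/4) = 4 - 1*5/2 = 4 - 5/2 = 3/2 ≈ 1.5000)
F(M) = -81/2 (F(M) = -7*6 + 3/2 = -42 + 3/2 = -81/2)
F(t(-13, 5))/(-98530) = -81/2/(-98530) = -81/2*(-1/98530) = 81/197060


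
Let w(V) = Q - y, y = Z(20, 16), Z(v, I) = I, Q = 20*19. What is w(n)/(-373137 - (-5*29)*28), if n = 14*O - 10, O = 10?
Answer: -364/369077 ≈ -0.00098624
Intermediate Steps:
Q = 380
y = 16
n = 130 (n = 14*10 - 10 = 140 - 10 = 130)
w(V) = 364 (w(V) = 380 - 1*16 = 380 - 16 = 364)
w(n)/(-373137 - (-5*29)*28) = 364/(-373137 - (-5*29)*28) = 364/(-373137 - (-145)*28) = 364/(-373137 - 1*(-4060)) = 364/(-373137 + 4060) = 364/(-369077) = 364*(-1/369077) = -364/369077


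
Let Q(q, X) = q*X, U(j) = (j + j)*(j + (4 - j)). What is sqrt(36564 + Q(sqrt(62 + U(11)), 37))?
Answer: sqrt(36564 + 185*sqrt(6)) ≈ 192.40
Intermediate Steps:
U(j) = 8*j (U(j) = (2*j)*4 = 8*j)
Q(q, X) = X*q
sqrt(36564 + Q(sqrt(62 + U(11)), 37)) = sqrt(36564 + 37*sqrt(62 + 8*11)) = sqrt(36564 + 37*sqrt(62 + 88)) = sqrt(36564 + 37*sqrt(150)) = sqrt(36564 + 37*(5*sqrt(6))) = sqrt(36564 + 185*sqrt(6))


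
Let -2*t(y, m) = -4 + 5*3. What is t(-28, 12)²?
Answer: 121/4 ≈ 30.250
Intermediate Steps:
t(y, m) = -11/2 (t(y, m) = -(-4 + 5*3)/2 = -(-4 + 15)/2 = -½*11 = -11/2)
t(-28, 12)² = (-11/2)² = 121/4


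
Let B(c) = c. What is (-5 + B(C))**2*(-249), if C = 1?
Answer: -3984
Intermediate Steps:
(-5 + B(C))**2*(-249) = (-5 + 1)**2*(-249) = (-4)**2*(-249) = 16*(-249) = -3984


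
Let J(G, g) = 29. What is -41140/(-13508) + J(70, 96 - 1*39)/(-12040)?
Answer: 11248497/3696280 ≈ 3.0432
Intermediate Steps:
-41140/(-13508) + J(70, 96 - 1*39)/(-12040) = -41140/(-13508) + 29/(-12040) = -41140*(-1/13508) + 29*(-1/12040) = 935/307 - 29/12040 = 11248497/3696280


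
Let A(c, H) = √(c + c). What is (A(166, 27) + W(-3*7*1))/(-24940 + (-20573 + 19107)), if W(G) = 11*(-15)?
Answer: 55/8802 - √83/13203 ≈ 0.0055586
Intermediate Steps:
A(c, H) = √2*√c (A(c, H) = √(2*c) = √2*√c)
W(G) = -165
(A(166, 27) + W(-3*7*1))/(-24940 + (-20573 + 19107)) = (√2*√166 - 165)/(-24940 + (-20573 + 19107)) = (2*√83 - 165)/(-24940 - 1466) = (-165 + 2*√83)/(-26406) = (-165 + 2*√83)*(-1/26406) = 55/8802 - √83/13203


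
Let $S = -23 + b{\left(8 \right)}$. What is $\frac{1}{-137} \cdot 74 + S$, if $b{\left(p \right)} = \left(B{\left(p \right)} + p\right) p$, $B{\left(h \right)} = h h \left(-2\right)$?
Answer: $- \frac{134745}{137} \approx -983.54$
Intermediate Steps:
$B{\left(h \right)} = - 2 h^{2}$ ($B{\left(h \right)} = h^{2} \left(-2\right) = - 2 h^{2}$)
$b{\left(p \right)} = p \left(p - 2 p^{2}\right)$ ($b{\left(p \right)} = \left(- 2 p^{2} + p\right) p = \left(p - 2 p^{2}\right) p = p \left(p - 2 p^{2}\right)$)
$S = -983$ ($S = -23 + 8^{2} \left(1 - 16\right) = -23 + 64 \left(1 - 16\right) = -23 + 64 \left(-15\right) = -23 - 960 = -983$)
$\frac{1}{-137} \cdot 74 + S = \frac{1}{-137} \cdot 74 - 983 = \left(- \frac{1}{137}\right) 74 - 983 = - \frac{74}{137} - 983 = - \frac{134745}{137}$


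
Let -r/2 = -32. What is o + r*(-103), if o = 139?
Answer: -6453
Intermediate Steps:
r = 64 (r = -2*(-32) = 64)
o + r*(-103) = 139 + 64*(-103) = 139 - 6592 = -6453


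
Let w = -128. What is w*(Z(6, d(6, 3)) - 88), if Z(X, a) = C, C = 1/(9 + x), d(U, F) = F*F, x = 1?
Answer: 56256/5 ≈ 11251.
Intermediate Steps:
d(U, F) = F²
C = ⅒ (C = 1/(9 + 1) = 1/10 = ⅒ ≈ 0.10000)
Z(X, a) = ⅒
w*(Z(6, d(6, 3)) - 88) = -128*(⅒ - 88) = -128*(-879/10) = 56256/5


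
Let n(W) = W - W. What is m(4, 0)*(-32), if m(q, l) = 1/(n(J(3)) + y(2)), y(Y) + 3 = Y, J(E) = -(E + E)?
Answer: 32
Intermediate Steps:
J(E) = -2*E
y(Y) = -3 + Y
n(W) = 0
m(q, l) = -1 (m(q, l) = 1/(0 + (-3 + 2)) = 1/(0 - 1) = 1/(-1) = -1)
m(4, 0)*(-32) = -1*(-32) = 32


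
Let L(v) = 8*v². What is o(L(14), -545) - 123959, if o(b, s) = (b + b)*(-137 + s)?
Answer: -2262711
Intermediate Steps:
o(b, s) = 2*b*(-137 + s) (o(b, s) = (2*b)*(-137 + s) = 2*b*(-137 + s))
o(L(14), -545) - 123959 = 2*(8*14²)*(-137 - 545) - 123959 = 2*(8*196)*(-682) - 123959 = 2*1568*(-682) - 123959 = -2138752 - 123959 = -2262711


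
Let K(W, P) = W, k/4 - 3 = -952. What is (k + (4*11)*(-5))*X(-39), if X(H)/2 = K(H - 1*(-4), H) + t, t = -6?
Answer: 329312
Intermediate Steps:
k = -3796 (k = 12 + 4*(-952) = 12 - 3808 = -3796)
X(H) = -4 + 2*H (X(H) = 2*((H - 1*(-4)) - 6) = 2*((H + 4) - 6) = 2*((4 + H) - 6) = 2*(-2 + H) = -4 + 2*H)
(k + (4*11)*(-5))*X(-39) = (-3796 + (4*11)*(-5))*(-4 + 2*(-39)) = (-3796 + 44*(-5))*(-4 - 78) = (-3796 - 220)*(-82) = -4016*(-82) = 329312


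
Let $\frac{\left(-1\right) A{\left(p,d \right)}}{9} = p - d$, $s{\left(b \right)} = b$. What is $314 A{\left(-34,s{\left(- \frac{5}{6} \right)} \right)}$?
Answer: $93729$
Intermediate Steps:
$A{\left(p,d \right)} = - 9 p + 9 d$ ($A{\left(p,d \right)} = - 9 \left(p - d\right) = - 9 p + 9 d$)
$314 A{\left(-34,s{\left(- \frac{5}{6} \right)} \right)} = 314 \left(\left(-9\right) \left(-34\right) + 9 \left(- \frac{5}{6}\right)\right) = 314 \left(306 + 9 \left(\left(-5\right) \frac{1}{6}\right)\right) = 314 \left(306 + 9 \left(- \frac{5}{6}\right)\right) = 314 \left(306 - \frac{15}{2}\right) = 314 \cdot \frac{597}{2} = 93729$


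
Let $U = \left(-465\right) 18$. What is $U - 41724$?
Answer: $-50094$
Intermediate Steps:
$U = -8370$
$U - 41724 = -8370 - 41724 = -50094$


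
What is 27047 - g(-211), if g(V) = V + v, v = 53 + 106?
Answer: 27099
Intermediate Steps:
v = 159
g(V) = 159 + V (g(V) = V + 159 = 159 + V)
27047 - g(-211) = 27047 - (159 - 211) = 27047 - 1*(-52) = 27047 + 52 = 27099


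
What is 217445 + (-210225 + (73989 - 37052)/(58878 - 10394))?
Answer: 350091417/48484 ≈ 7220.8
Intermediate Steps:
217445 + (-210225 + (73989 - 37052)/(58878 - 10394)) = 217445 + (-210225 + 36937/48484) = 217445 - 10192511963/48484 = 350091417/48484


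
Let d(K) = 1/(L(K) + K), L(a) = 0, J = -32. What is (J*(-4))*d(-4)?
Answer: -32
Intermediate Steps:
d(K) = 1/K (d(K) = 1/(0 + K) = 1/K)
(J*(-4))*d(-4) = -32*(-4)/(-4) = 128*(-1/4) = -32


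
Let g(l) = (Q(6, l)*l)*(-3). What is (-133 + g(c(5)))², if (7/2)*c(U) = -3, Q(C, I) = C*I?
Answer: 51337225/2401 ≈ 21382.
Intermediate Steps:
c(U) = -6/7 (c(U) = (2/7)*(-3) = -6/7)
g(l) = -18*l² (g(l) = ((6*l)*l)*(-3) = (6*l²)*(-3) = -18*l²)
(-133 + g(c(5)))² = (-133 - 18*(-6/7)²)² = (-133 - 18*36/49)² = (-133 - 648/49)² = (-7165/49)² = 51337225/2401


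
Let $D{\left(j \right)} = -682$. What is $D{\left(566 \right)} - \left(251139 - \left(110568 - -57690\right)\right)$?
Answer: $-83563$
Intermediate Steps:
$D{\left(566 \right)} - \left(251139 - \left(110568 - -57690\right)\right) = -682 - \left(251139 - \left(110568 - -57690\right)\right) = -682 - \left(251139 - \left(110568 + 57690\right)\right) = -682 - \left(251139 - 168258\right) = -682 - 82881 = -83563$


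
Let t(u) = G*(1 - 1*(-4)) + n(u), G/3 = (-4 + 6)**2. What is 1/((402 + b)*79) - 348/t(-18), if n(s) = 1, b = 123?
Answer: -14433239/2529975 ≈ -5.7049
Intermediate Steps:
G = 12 (G = 3*(-4 + 6)**2 = 3*2**2 = 3*4 = 12)
t(u) = 61 (t(u) = 12*(1 - 1*(-4)) + 1 = 12*(1 + 4) + 1 = 12*5 + 1 = 60 + 1 = 61)
1/((402 + b)*79) - 348/t(-18) = 1/((402 + 123)*79) - 348/61 = (1/79)/525 - 348*1/61 = (1/525)*(1/79) - 348/61 = 1/41475 - 348/61 = -14433239/2529975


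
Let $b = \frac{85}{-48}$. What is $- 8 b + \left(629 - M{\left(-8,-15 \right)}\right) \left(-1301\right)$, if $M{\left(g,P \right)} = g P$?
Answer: $- \frac{3973169}{6} \approx -6.622 \cdot 10^{5}$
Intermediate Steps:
$b = - \frac{85}{48}$ ($b = 85 \left(- \frac{1}{48}\right) = - \frac{85}{48} \approx -1.7708$)
$M{\left(g,P \right)} = P g$
$- 8 b + \left(629 - M{\left(-8,-15 \right)}\right) \left(-1301\right) = \left(-8\right) \left(- \frac{85}{48}\right) + \left(629 - \left(-15\right) \left(-8\right)\right) \left(-1301\right) = \frac{85}{6} + \left(629 - 120\right) \left(-1301\right) = \frac{85}{6} + 509 \left(-1301\right) = \frac{85}{6} - 662209 = - \frac{3973169}{6}$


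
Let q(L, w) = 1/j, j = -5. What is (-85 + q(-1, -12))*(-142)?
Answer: 60492/5 ≈ 12098.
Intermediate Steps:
q(L, w) = -⅕ (q(L, w) = 1/(-5) = -⅕)
(-85 + q(-1, -12))*(-142) = (-85 - ⅕)*(-142) = -426/5*(-142) = 60492/5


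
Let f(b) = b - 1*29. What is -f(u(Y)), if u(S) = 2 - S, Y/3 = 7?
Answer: 48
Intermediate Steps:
Y = 21 (Y = 3*7 = 21)
f(b) = -29 + b (f(b) = b - 29 = -29 + b)
-f(u(Y)) = -(-29 + (2 - 1*21)) = -(-29 + (2 - 21)) = -(-29 - 19) = -1*(-48) = 48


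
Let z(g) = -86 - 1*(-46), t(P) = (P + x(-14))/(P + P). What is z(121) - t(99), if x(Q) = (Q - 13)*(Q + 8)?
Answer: -909/22 ≈ -41.318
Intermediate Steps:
x(Q) = (-13 + Q)*(8 + Q)
t(P) = (162 + P)/(2*P) (t(P) = (P + (-104 + (-14)² - 5*(-14)))/(P + P) = (P + (-104 + 196 + 70))/((2*P)) = (P + 162)*(1/(2*P)) = (162 + P)*(1/(2*P)) = (162 + P)/(2*P))
z(g) = -40 (z(g) = -86 + 46 = -40)
z(121) - t(99) = -40 - (162 + 99)/(2*99) = -40 - 261/(2*99) = -40 - 1*29/22 = -40 - 29/22 = -909/22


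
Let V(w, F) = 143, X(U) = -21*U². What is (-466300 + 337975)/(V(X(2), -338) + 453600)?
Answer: -128325/453743 ≈ -0.28281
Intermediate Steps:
(-466300 + 337975)/(V(X(2), -338) + 453600) = (-466300 + 337975)/(143 + 453600) = -128325/453743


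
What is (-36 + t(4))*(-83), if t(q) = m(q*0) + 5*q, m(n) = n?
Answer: 1328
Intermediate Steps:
t(q) = 5*q (t(q) = q*0 + 5*q = 0 + 5*q = 5*q)
(-36 + t(4))*(-83) = (-36 + 5*4)*(-83) = (-36 + 20)*(-83) = -16*(-83) = 1328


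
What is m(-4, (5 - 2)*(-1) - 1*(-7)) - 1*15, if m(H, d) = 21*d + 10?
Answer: 79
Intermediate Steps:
m(H, d) = 10 + 21*d
m(-4, (5 - 2)*(-1) - 1*(-7)) - 1*15 = (10 + 21*((5 - 2)*(-1) - 1*(-7))) - 1*15 = (10 + 21*(3*(-1) + 7)) - 15 = (10 + 21*(-3 + 7)) - 15 = (10 + 21*4) - 15 = (10 + 84) - 15 = 94 - 15 = 79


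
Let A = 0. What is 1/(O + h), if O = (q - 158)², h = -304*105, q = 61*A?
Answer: -1/6956 ≈ -0.00014376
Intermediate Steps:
q = 0 (q = 61*0 = 0)
h = -31920
O = 24964 (O = (0 - 158)² = (-158)² = 24964)
1/(O + h) = 1/(24964 - 31920) = 1/(-6956) = -1/6956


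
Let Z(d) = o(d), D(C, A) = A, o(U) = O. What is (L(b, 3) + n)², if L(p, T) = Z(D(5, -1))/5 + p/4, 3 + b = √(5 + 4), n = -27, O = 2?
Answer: 17689/25 ≈ 707.56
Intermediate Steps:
o(U) = 2
b = 0 (b = -3 + √(5 + 4) = -3 + √9 = -3 + 3 = 0)
Z(d) = 2
L(p, T) = ⅖ + p/4 (L(p, T) = 2/5 + p/4 = 2*(⅕) + p*(¼) = ⅖ + p/4)
(L(b, 3) + n)² = ((⅖ + (¼)*0) - 27)² = ((⅖ + 0) - 27)² = (⅖ - 27)² = (-133/5)² = 17689/25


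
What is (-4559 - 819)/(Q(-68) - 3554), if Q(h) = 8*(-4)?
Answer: 2689/1793 ≈ 1.4997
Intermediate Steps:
Q(h) = -32
(-4559 - 819)/(Q(-68) - 3554) = (-4559 - 819)/(-32 - 3554) = -5378/(-3586) = -5378*(-1/3586) = 2689/1793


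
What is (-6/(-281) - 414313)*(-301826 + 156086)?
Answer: 16967334555780/281 ≈ 6.0382e+10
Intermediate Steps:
(-6/(-281) - 414313)*(-301826 + 156086) = (-6*(-1/281) - 414313)*(-145740) = (6/281 - 414313)*(-145740) = -116421947/281*(-145740) = 16967334555780/281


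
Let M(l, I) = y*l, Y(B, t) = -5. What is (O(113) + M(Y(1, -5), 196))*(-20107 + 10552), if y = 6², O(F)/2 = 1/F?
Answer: 194329590/113 ≈ 1.7197e+6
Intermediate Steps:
O(F) = 2/F
y = 36
M(l, I) = 36*l
(O(113) + M(Y(1, -5), 196))*(-20107 + 10552) = (2/113 + 36*(-5))*(-20107 + 10552) = (2*(1/113) - 180)*(-9555) = (2/113 - 180)*(-9555) = -20338/113*(-9555) = 194329590/113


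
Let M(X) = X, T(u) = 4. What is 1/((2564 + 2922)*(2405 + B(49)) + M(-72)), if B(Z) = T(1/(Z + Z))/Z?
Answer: 49/646516086 ≈ 7.5791e-8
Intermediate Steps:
B(Z) = 4/Z
1/((2564 + 2922)*(2405 + B(49)) + M(-72)) = 1/((2564 + 2922)*(2405 + 4/49) - 72) = 1/(5486*(2405 + 4*(1/49)) - 72) = 1/(5486*(2405 + 4/49) - 72) = 1/(5486*(117849/49) - 72) = 1/(646519614/49 - 72) = 1/(646516086/49) = 49/646516086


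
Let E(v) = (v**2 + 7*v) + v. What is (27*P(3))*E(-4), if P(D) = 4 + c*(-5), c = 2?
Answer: 2592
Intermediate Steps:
P(D) = -6 (P(D) = 4 + 2*(-5) = 4 - 10 = -6)
E(v) = v**2 + 8*v
(27*P(3))*E(-4) = (27*(-6))*(-4*(8 - 4)) = -(-648)*4 = -162*(-16) = 2592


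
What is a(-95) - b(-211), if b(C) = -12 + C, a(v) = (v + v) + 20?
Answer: 53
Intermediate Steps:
a(v) = 20 + 2*v (a(v) = 2*v + 20 = 20 + 2*v)
a(-95) - b(-211) = (20 + 2*(-95)) - (-12 - 211) = (20 - 190) - 1*(-223) = -170 + 223 = 53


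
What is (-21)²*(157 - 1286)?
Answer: -497889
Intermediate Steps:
(-21)²*(157 - 1286) = 441*(-1129) = -497889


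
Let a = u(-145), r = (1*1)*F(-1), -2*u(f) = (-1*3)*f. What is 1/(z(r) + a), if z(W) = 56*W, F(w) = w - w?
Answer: -2/435 ≈ -0.0045977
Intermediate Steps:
F(w) = 0
u(f) = 3*f/2 (u(f) = -(-1*3)*f/2 = -(-3)*f/2 = 3*f/2)
r = 0 (r = (1*1)*0 = 1*0 = 0)
a = -435/2 (a = (3/2)*(-145) = -435/2 ≈ -217.50)
1/(z(r) + a) = 1/(56*0 - 435/2) = 1/(0 - 435/2) = 1/(-435/2) = -2/435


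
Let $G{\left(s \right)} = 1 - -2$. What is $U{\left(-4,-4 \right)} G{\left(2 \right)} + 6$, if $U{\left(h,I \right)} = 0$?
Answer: $6$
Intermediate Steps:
$G{\left(s \right)} = 3$ ($G{\left(s \right)} = 1 + 2 = 3$)
$U{\left(-4,-4 \right)} G{\left(2 \right)} + 6 = 0 \cdot 3 + 6 = 0 + 6 = 6$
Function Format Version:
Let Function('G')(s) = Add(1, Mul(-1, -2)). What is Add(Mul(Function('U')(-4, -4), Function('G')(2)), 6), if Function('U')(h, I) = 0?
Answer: 6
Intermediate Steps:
Function('G')(s) = 3 (Function('G')(s) = Add(1, 2) = 3)
Add(Mul(Function('U')(-4, -4), Function('G')(2)), 6) = Add(Mul(0, 3), 6) = Add(0, 6) = 6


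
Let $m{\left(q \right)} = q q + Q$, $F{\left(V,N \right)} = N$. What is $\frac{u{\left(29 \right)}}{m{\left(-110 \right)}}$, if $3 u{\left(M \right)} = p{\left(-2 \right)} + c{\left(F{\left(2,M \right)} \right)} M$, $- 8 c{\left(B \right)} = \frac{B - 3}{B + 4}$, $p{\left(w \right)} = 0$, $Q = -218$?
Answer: $- \frac{29}{361944} \approx -8.0123 \cdot 10^{-5}$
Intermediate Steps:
$c{\left(B \right)} = - \frac{-3 + B}{8 \left(4 + B\right)}$ ($c{\left(B \right)} = - \frac{\left(B - 3\right) \frac{1}{B + 4}}{8} = - \frac{\left(-3 + B\right) \frac{1}{4 + B}}{8} = - \frac{\frac{1}{4 + B} \left(-3 + B\right)}{8} = - \frac{-3 + B}{8 \left(4 + B\right)}$)
$m{\left(q \right)} = -218 + q^{2}$ ($m{\left(q \right)} = q q - 218 = q^{2} - 218 = -218 + q^{2}$)
$u{\left(M \right)} = \frac{M \left(3 - M\right)}{24 \left(4 + M\right)}$ ($u{\left(M \right)} = \frac{0 + \frac{3 - M}{8 \left(4 + M\right)} M}{3} = \frac{0 + \frac{M \left(3 - M\right)}{8 \left(4 + M\right)}}{3} = \frac{\frac{1}{8} M \frac{1}{4 + M} \left(3 - M\right)}{3} = \frac{M \left(3 - M\right)}{24 \left(4 + M\right)}$)
$\frac{u{\left(29 \right)}}{m{\left(-110 \right)}} = \frac{\frac{1}{24} \cdot 29 \frac{1}{4 + 29} \left(3 - 29\right)}{-218 + \left(-110\right)^{2}} = \frac{\frac{1}{24} \cdot 29 \cdot \frac{1}{33} \left(3 - 29\right)}{-218 + 12100} = \frac{\frac{1}{24} \cdot 29 \cdot \frac{1}{33} \left(-26\right)}{11882} = \left(- \frac{377}{396}\right) \frac{1}{11882} = - \frac{29}{361944}$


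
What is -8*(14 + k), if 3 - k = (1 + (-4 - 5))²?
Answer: 376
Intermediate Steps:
k = -61 (k = 3 - (1 + (-4 - 5))² = 3 - (1 - 9)² = 3 - 1*(-8)² = 3 - 1*64 = 3 - 64 = -61)
-8*(14 + k) = -8*(14 - 61) = -8*(-47) = 376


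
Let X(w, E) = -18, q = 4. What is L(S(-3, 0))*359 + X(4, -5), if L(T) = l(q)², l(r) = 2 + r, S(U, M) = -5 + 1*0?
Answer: 12906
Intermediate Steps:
S(U, M) = -5 (S(U, M) = -5 + 0 = -5)
L(T) = 36 (L(T) = (2 + 4)² = 6² = 36)
L(S(-3, 0))*359 + X(4, -5) = 36*359 - 18 = 12924 - 18 = 12906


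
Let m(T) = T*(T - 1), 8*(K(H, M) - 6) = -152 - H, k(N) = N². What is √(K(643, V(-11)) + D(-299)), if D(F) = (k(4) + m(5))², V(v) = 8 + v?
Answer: 3*√2138/4 ≈ 34.679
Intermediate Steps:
K(H, M) = -13 - H/8 (K(H, M) = 6 + (-152 - H)/8 = 6 + (-19 - H/8) = -13 - H/8)
m(T) = T*(-1 + T)
D(F) = 1296 (D(F) = (4² + 5*(-1 + 5))² = (16 + 5*4)² = (16 + 20)² = 36² = 1296)
√(K(643, V(-11)) + D(-299)) = √((-13 - ⅛*643) + 1296) = √((-13 - 643/8) + 1296) = √(-747/8 + 1296) = √(9621/8) = 3*√2138/4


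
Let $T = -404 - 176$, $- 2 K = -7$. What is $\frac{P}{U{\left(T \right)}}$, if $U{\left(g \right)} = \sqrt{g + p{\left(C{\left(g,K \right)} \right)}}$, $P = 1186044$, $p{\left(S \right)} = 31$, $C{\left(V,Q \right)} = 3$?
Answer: $- \frac{395348 i \sqrt{61}}{61} \approx - 50619.0 i$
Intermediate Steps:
$K = \frac{7}{2}$ ($K = \left(- \frac{1}{2}\right) \left(-7\right) = \frac{7}{2} \approx 3.5$)
$T = -580$ ($T = -404 - 176 = -580$)
$U{\left(g \right)} = \sqrt{31 + g}$ ($U{\left(g \right)} = \sqrt{g + 31} = \sqrt{31 + g}$)
$\frac{P}{U{\left(T \right)}} = \frac{1186044}{\sqrt{31 - 580}} = \frac{1186044}{\sqrt{-549}} = \frac{1186044}{3 i \sqrt{61}} = 1186044 \left(- \frac{i \sqrt{61}}{183}\right) = - \frac{395348 i \sqrt{61}}{61}$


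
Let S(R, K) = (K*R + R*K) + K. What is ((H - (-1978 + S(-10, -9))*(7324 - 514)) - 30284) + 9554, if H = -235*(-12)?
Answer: 12287760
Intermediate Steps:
S(R, K) = K + 2*K*R (S(R, K) = (K*R + K*R) + K = 2*K*R + K = K + 2*K*R)
H = 2820
((H - (-1978 + S(-10, -9))*(7324 - 514)) - 30284) + 9554 = ((2820 - (-1978 - 9*(1 + 2*(-10)))*(7324 - 514)) - 30284) + 9554 = ((2820 - (-1978 - 9*(1 - 20))*6810) - 30284) + 9554 = ((2820 - (-1978 - 9*(-19))*6810) - 30284) + 9554 = ((2820 - (-1978 + 171)*6810) - 30284) + 9554 = ((2820 - (-1807)*6810) - 30284) + 9554 = ((2820 - 1*(-12305670)) - 30284) + 9554 = ((2820 + 12305670) - 30284) + 9554 = (12308490 - 30284) + 9554 = 12278206 + 9554 = 12287760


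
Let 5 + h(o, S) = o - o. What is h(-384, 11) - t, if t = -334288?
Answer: 334283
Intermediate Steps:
h(o, S) = -5 (h(o, S) = -5 + (o - o) = -5 + 0 = -5)
h(-384, 11) - t = -5 - 1*(-334288) = -5 + 334288 = 334283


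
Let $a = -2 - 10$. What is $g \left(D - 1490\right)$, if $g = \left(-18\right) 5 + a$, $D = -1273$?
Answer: $281826$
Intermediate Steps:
$a = -12$ ($a = -2 - 10 = -12$)
$g = -102$ ($g = \left(-18\right) 5 - 12 = -90 - 12 = -102$)
$g \left(D - 1490\right) = - 102 \left(-1273 - 1490\right) = \left(-102\right) \left(-2763\right) = 281826$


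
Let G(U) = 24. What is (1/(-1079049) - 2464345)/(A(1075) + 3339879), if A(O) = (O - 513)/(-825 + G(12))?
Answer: -709992785110902/962239254242111 ≈ -0.73785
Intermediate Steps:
A(O) = 57/89 - O/801 (A(O) = (O - 513)/(-825 + 24) = (-513 + O)/(-801) = (-513 + O)*(-1/801) = 57/89 - O/801)
(1/(-1079049) - 2464345)/(A(1075) + 3339879) = (1/(-1079049) - 2464345)/((57/89 - 1/801*1075) + 3339879) = (-1/1079049 - 2464345)/((57/89 - 1075/801) + 3339879) = -2659149007906/(1079049*(-562/801 + 3339879)) = -2659149007906/(1079049*2675242517/801) = -2659149007906/1079049*801/2675242517 = -709992785110902/962239254242111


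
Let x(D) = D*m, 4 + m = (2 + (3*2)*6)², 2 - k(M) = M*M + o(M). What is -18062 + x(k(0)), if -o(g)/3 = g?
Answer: -15182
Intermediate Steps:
o(g) = -3*g
k(M) = 2 - M² + 3*M (k(M) = 2 - (M*M - 3*M) = 2 - (M² - 3*M) = 2 + (-M² + 3*M) = 2 - M² + 3*M)
m = 1440 (m = -4 + (2 + (3*2)*6)² = -4 + (2 + 6*6)² = -4 + (2 + 36)² = -4 + 38² = -4 + 1444 = 1440)
x(D) = 1440*D (x(D) = D*1440 = 1440*D)
-18062 + x(k(0)) = -18062 + 1440*(2 - 1*0² + 3*0) = -18062 + 1440*(2 - 1*0 + 0) = -18062 + 1440*(2 + 0 + 0) = -18062 + 1440*2 = -18062 + 2880 = -15182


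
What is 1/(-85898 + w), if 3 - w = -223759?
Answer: 1/137864 ≈ 7.2535e-6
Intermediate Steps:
w = 223762 (w = 3 - 1*(-223759) = 3 + 223759 = 223762)
1/(-85898 + w) = 1/(-85898 + 223762) = 1/137864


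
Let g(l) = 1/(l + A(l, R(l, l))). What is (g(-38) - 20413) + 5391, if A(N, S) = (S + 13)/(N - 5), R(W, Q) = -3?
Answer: -24696211/1644 ≈ -15022.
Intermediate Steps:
A(N, S) = (13 + S)/(-5 + N)
g(l) = 1/(l + 10/(-5 + l)) (g(l) = 1/(l + (13 - 3)/(-5 + l)) = 1/(l + 10/(-5 + l)))
(g(-38) - 20413) + 5391 = ((-5 - 38)/(10 - 38*(-5 - 38)) - 20413) + 5391 = (-43/(10 - 38*(-43)) - 20413) + 5391 = (-43/(10 + 1634) - 20413) + 5391 = (-43/1644 - 20413) + 5391 = -33559015/1644 + 5391 = -24696211/1644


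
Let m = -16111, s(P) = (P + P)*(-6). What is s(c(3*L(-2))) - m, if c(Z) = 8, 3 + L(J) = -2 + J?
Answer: 16015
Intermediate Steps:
L(J) = -5 + J (L(J) = -3 + (-2 + J) = -5 + J)
s(P) = -12*P (s(P) = (2*P)*(-6) = -12*P)
s(c(3*L(-2))) - m = -12*8 - 1*(-16111) = -96 + 16111 = 16015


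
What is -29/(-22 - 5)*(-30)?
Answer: -290/9 ≈ -32.222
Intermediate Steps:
-29/(-22 - 5)*(-30) = -29/(-27)*(-30) = -29*(-1/27)*(-30) = (29/27)*(-30) = -290/9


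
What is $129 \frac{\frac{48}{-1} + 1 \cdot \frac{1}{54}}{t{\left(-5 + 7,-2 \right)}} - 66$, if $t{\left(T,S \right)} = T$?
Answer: $- \frac{113789}{36} \approx -3160.8$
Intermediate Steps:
$129 \frac{\frac{48}{-1} + 1 \cdot \frac{1}{54}}{t{\left(-5 + 7,-2 \right)}} - 66 = 129 \frac{\frac{48}{-1} + 1 \cdot \frac{1}{54}}{-5 + 7} - 66 = 129 \frac{48 \left(-1\right) + 1 \cdot \frac{1}{54}}{2} - 66 = 129 \left(-48 + \frac{1}{54}\right) \frac{1}{2} - 66 = 129 \left(\left(- \frac{2591}{54}\right) \frac{1}{2}\right) - 66 = 129 \left(- \frac{2591}{108}\right) - 66 = - \frac{111413}{36} - 66 = - \frac{113789}{36}$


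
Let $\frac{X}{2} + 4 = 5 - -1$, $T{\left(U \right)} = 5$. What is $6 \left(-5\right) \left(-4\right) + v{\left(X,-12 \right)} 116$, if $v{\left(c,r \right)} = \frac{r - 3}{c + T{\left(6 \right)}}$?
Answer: $- \frac{220}{3} \approx -73.333$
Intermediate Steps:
$X = 4$ ($X = -8 + 2 \left(5 - -1\right) = -8 + 2 \left(5 + 1\right) = -8 + 2 \cdot 6 = -8 + 12 = 4$)
$v{\left(c,r \right)} = \frac{-3 + r}{5 + c}$ ($v{\left(c,r \right)} = \frac{r - 3}{c + 5} = \frac{-3 + r}{5 + c}$)
$6 \left(-5\right) \left(-4\right) + v{\left(X,-12 \right)} 116 = 6 \left(-5\right) \left(-4\right) + \frac{-3 - 12}{5 + 4} \cdot 116 = \left(-30\right) \left(-4\right) + \frac{1}{9} \left(-15\right) 116 = 120 + \frac{1}{9} \left(-15\right) 116 = 120 - \frac{580}{3} = - \frac{220}{3}$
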